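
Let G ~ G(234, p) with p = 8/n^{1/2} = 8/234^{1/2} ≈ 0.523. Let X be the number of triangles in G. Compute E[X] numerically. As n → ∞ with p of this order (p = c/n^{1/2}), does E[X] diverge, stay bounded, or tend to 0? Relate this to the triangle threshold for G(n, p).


Number of potential triangles: C(234, 3) = 2108184.
Each occurs with probability p³ ≈ (0.523)³ ≈ 1.43036e-01.
By linearity: E[X] = C(234, 3)·p³ ≈ 2108184 · 1.43036e-01 ≈ 301546.775.
Since α = 1/2 < 1, p = c/n^{1/2} ≫ 1/n is above the triangle threshold p ~ 1/n. Asymptotically E[X] ~ (c³/6)·n^{3(1−α)} = (8³/6)·n^{1.5} → ∞; triangles are abundant w.h.p.

E[X] ≈ 301546.775; in regime p = Θ(1/n^{1/2}) E[X] diverges (above the triangle threshold p ~ 1/n).


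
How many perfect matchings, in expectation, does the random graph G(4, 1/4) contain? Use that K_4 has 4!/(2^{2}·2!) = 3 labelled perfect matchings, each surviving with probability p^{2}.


K_4 has 4!/(2^{2}·2!) = 3 labelled perfect matchings.
For each such perfect matching H, let X_H = 1 if all 2 edges of H are present in G. Then P[X_H = 1] = p^{2} = (1/4)^{2} = 1/16.
Summing the indicators: E[X] = Σ_H E[X_H] = 3 · p^{2} = 3 · 1/16 = 3/16.
Numerically: E[X] ≈ 0.1875.

E[X] = 3 · (1/4)^{2} = 3/16 ≈ 0.1875.


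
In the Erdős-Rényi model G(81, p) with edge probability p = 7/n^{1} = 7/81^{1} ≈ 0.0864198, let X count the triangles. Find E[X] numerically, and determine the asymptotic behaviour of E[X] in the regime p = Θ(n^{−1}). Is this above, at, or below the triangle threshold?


Number of potential triangles: C(81, 3) = 85320.
Each occurs with probability p³ ≈ (0.0864198)³ ≈ 6.45415013e-04.
By linearity: E[X] = C(81, 3)·p³ ≈ 85320 · 6.45415013e-04 ≈ 55.066809.
Here α = 1, so p = 7/n is exactly at the triangle threshold p ~ 1/n. Asymptotically E[X] → c³/6 = 7³/6 = 343/6 ≈ 57.166667, a bounded constant. In this regime the triangle count is asymptotically Poisson(c³/6).

E[X] ≈ 55.066809; in regime p = Θ(1/n^{1}) E[X] stays bounded (at the triangle threshold p ~ 1/n).


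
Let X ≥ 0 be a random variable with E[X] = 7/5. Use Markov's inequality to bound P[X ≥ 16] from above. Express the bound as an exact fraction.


μ = E[X] = 7/5, a = 16.
Markov: P[X ≥ 16] ≤ μ/a = (7/5)/16 = 7/80.
Numerically: ≈ 0.0875.
(Since a = 16 > μ = 1.4000, the bound 7/80 is < 1 and informative.)

P[X ≥ 16] ≤ 7/80 ≈ 0.0875.


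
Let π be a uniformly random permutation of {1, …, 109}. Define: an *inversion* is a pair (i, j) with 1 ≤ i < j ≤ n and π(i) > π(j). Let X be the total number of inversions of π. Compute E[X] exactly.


Write X = Σ X_I over the C(109, 2) = 5886 pairs i < j, with X_I the indicator of one inversion.
There are 5886 indicators.
For each fixed pair i < j, the values π(i) and π(j) are two distinct elements of {1, …, 109} in uniformly random order; by symmetry P[π(i) > π(j)] = 1/2.
By linearity: E[X] = 5886 · (1/2) = C(109, 2) · (1/2) = 5886/2 = 2943 ≈ 2943.00000.

E[X] = 2943 = 2943.00000.


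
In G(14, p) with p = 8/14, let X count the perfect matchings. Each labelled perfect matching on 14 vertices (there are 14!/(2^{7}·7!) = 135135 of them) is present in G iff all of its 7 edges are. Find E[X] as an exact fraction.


K_14 has 14!/(2^{7}·7!) = 135135 labelled perfect matchings.
For each such perfect matching H, let X_H = 1 if all 7 edges of H are present in G. Then P[X_H = 1] = p^{7} = (4/7)^{7} = 16384/823543.
Summing the indicators: E[X] = Σ_H E[X_H] = 135135 · p^{7} = 135135 · 16384/823543 = 316293120/117649.
Numerically: E[X] ≈ 2688.4.

E[X] = 135135 · (4/7)^{7} = 316293120/117649 ≈ 2688.4.


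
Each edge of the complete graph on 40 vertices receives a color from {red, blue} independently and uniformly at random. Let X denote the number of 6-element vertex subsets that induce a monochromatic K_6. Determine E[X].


Let X = Σ_S X_S over the C(40, 6) = 3838380 subsets S of size 6, where X_S = 1 if the K_6 on S is monochromatic.
For a fixed S, the K_6 on S has C(6, 2) = 15 edges. P[all 15 edges red] = (1/2)^15, and likewise for blue, so P[monochromatic] = 2·(1/2)^15 = 2^{1 − 15} = 1/16384.
By linearity of expectation: E[X] = C(40, 6) · 2^{1 − 15} = 3838380 · 1/16384 = 959595/4096.
Numerically: E[X] ≈ 234.276123.

E[X] = C(40,6)·2^(1−C(6,2)) = 959595/4096 ≈ 234.276123.


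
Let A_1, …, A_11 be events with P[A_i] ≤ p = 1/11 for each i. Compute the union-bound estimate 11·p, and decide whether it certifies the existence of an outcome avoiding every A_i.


Union bound: P[∪_{i=1}^{11} A_i] ≤ Σ_i P[A_i] ≤ 11·p = 11·(1/11) = 1.
Numerically: 1 ≈ 1.00000.
Is 1 < 1? NO.
Since the bound 1 is ≥ 1, the union bound is uninformative here; it does NOT by itself certify existence.

11·p = 1 ≈ 1.00000; existence NOT certified by the union bound.


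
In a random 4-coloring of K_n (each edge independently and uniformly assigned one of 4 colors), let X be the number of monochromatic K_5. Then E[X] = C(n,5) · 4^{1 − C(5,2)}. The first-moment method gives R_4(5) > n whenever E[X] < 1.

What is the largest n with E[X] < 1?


We need C(n, 5) · 4^{1 − 10} < 1, i.e. C(n, 5) < 4^{10 − 1} = 262144.
Check values of n near the boundary:
  n = 28: C(28, 5) = 98280; 98280 < 262144? YES
  n = 29: C(29, 5) = 118755; 118755 < 262144? YES
  n = 30: C(30, 5) = 142506; 142506 < 262144? YES
  n = 31: C(31, 5) = 169911; 169911 < 262144? YES
  n = 32: C(32, 5) = 201376; 201376 < 262144? YES
  n = 33: C(33, 5) = 237336; 237336 < 262144? YES
  n = 34: C(34, 5) = 278256; 278256 < 262144? NO
  n = 35: C(35, 5) = 324632; 324632 < 262144? NO
  n = 36: C(36, 5) = 376992; 376992 < 262144? NO
The largest n with C(n, 5) < 262144 is n = 33 (where E[X] = 29667/32768 ≈ 0.9054). Hence R_4(5) > 33, i.e. R_4(5) ≥ 34.

Largest n = 33; hence R_4(5) > 33.


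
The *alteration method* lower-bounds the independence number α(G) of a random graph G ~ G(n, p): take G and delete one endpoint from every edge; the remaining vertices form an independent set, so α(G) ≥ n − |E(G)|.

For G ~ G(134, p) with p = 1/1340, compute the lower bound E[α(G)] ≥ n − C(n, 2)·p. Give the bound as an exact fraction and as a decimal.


E[|E(G)|] = C(134, 2)·p = 8911 · (1/1340) = 133/20.
E[α(G)] ≥ n − E[|E(G)|] = 134 − 133/20 = 2547/20.
Numerically: ≈ 127.350.
(This is only a lower bound; the true E[α(G)] may be larger.)

E[α(G)] ≥ 2547/20 ≈ 127.350.


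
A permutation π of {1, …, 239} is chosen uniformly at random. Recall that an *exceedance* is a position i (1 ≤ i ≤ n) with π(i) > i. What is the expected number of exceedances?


Write X = Σ_{i=1}^{239} X_i, where X_i = 1_{π(i) > i}.
For each fixed i, π(i) is uniform over {1, …, 239} (marginal of a uniform permutation), so P[π(i) > i] = (n − i)/n. Summing: Σ_{i=1}^{239} (n − i)/n = (0 + 1 + … + 238)/239 = 239(239 − 1)/(2·239) = (239 − 1)/2.
Hence E[X] = Σ_{i=1}^{239} (239 − i)/239 = 119 ≈ 119.00000.

E[X] = 119 = 119.00000.


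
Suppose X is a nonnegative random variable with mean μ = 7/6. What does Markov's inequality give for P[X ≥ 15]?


μ = E[X] = 7/6, a = 15.
Markov: P[X ≥ 15] ≤ μ/a = (7/6)/15 = 7/90.
Numerically: ≈ 0.07778.
(Since a = 15 > μ = 1.16667, the bound 7/90 is < 1 and informative.)

P[X ≥ 15] ≤ 7/90 ≈ 0.07778.


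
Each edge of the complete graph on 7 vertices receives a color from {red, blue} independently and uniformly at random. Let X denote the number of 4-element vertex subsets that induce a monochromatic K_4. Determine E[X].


Let X = Σ_S X_S over the C(7, 4) = 35 subsets S of size 4, where X_S = 1 if the K_4 on S is monochromatic.
For a fixed S, the K_4 on S has C(4, 2) = 6 edges. P[all 6 edges red] = (1/2)^6, and likewise for blue, so P[monochromatic] = 2·(1/2)^6 = 2^{1 − 6} = 1/32.
Summing: E[X] = C(7, 4) · 2^{1 − 6} = 35 · 1/32 = 35/32.
Numerically: E[X] ≈ 1.09375.

E[X] = C(7,4)·2^(1−C(4,2)) = 35/32 ≈ 1.09375.


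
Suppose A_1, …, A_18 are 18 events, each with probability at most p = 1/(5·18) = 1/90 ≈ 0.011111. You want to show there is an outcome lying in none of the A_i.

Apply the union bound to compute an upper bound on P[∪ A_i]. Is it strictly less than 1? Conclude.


Union bound: P[∪_{i=1}^{18} A_i] ≤ Σ_i P[A_i] ≤ 18·p = 18·(1/90) = 1/5.
Numerically: 1/5 ≈ 0.200000.
Is 1/5 < 1? YES.
Since P[∪ A_i] ≤ 1/5 < 1, the complement has P[∩ A_i^c] ≥ 1 − 1/5 = 4/5 > 0, so some outcome avoids every A_i.

18·p = 1/5 ≈ 0.200000; existence CERTIFIED by the union bound.


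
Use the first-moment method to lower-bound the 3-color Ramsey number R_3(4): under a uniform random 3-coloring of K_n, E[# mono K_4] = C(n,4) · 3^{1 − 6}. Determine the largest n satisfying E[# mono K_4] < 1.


We need C(n, 4) · 3^{1 − 6} < 1, i.e. C(n, 4) < 3^{6 − 1} = 243.
Check values of n near the boundary:
  n = 5: C(5, 4) = 5; 5 < 243? YES
  n = 6: C(6, 4) = 15; 15 < 243? YES
  n = 7: C(7, 4) = 35; 35 < 243? YES
  n = 8: C(8, 4) = 70; 70 < 243? YES
  n = 9: C(9, 4) = 126; 126 < 243? YES
  n = 10: C(10, 4) = 210; 210 < 243? YES
  n = 11: C(11, 4) = 330; 330 < 243? NO
The largest n with C(n, 4) < 243 is n = 10 (where E[X] = 70/81 ≈ 0.8641975). Hence R_3(4) > 10, i.e. R_3(4) ≥ 11.

Largest n = 10; hence R_3(4) > 10.


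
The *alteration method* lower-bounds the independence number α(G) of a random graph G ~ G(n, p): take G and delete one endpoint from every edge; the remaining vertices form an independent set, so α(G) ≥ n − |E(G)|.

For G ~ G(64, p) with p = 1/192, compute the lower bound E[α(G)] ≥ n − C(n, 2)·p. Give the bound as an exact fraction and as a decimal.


E[|E(G)|] = C(64, 2)·p = 2016 · (1/192) = 21/2.
E[α(G)] ≥ n − E[|E(G)|] = 64 − 21/2 = 107/2.
Numerically: ≈ 53.500.
(This is only a lower bound; the true E[α(G)] may be larger.)

E[α(G)] ≥ 107/2 ≈ 53.500.


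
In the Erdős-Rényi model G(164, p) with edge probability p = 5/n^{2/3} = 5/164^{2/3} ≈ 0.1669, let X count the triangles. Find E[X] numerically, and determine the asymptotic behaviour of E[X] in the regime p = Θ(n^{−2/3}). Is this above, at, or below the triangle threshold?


Number of potential triangles: C(164, 3) = 721764.
Each occurs with probability p³ ≈ (0.1669)³ ≈ 4.647531e-03.
By linearity: E[X] = C(164, 3)·p³ ≈ 721764 · 4.647531e-03 ≈ 3354.4207.
Since α = 2/3 < 1, p = c/n^{2/3} ≫ 1/n is above the triangle threshold p ~ 1/n. Asymptotically E[X] ~ (c³/6)·n^{3(1−α)} = (5³/6)·n^{1} → ∞; triangles are abundant w.h.p.

E[X] ≈ 3354.4207; in regime p = Θ(1/n^{2/3}) E[X] diverges (above the triangle threshold p ~ 1/n).


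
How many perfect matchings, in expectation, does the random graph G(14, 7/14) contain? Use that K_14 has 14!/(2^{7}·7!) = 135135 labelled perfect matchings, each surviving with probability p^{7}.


K_14 has 14!/(2^{7}·7!) = 135135 labelled perfect matchings.
For each such perfect matching H, let X_H = 1 if all 7 edges of H are present in G. Then P[X_H = 1] = p^{7} = (1/2)^{7} = 1/128.
By linearity of expectation: E[X] = Σ_H E[X_H] = 135135 · p^{7} = 135135 · 1/128 = 135135/128.
Numerically: E[X] ≈ 1055.74.

E[X] = 135135 · (1/2)^{7} = 135135/128 ≈ 1055.74.


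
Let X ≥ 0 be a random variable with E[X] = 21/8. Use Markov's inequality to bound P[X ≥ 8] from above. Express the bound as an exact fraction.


μ = E[X] = 21/8, a = 8.
Markov: P[X ≥ 8] ≤ μ/a = (21/8)/8 = 21/64.
Numerically: ≈ 0.3281.
(Since a = 8 > μ = 2.6250, the bound 21/64 is < 1 and informative.)

P[X ≥ 8] ≤ 21/64 ≈ 0.3281.


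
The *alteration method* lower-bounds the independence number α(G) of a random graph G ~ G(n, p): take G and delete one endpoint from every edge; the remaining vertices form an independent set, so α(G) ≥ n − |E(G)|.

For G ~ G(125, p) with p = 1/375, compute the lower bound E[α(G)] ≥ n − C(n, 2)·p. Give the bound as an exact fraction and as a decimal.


E[|E(G)|] = C(125, 2)·p = 7750 · (1/375) = 62/3.
E[α(G)] ≥ n − E[|E(G)|] = 125 − 62/3 = 313/3.
Numerically: ≈ 104.3333.
(This is only a lower bound; the true E[α(G)] may be larger.)

E[α(G)] ≥ 313/3 ≈ 104.3333.


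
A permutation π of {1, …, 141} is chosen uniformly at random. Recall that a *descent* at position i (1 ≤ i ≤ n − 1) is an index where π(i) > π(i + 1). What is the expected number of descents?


Write X = Σ X_I over i = 1, …, 140, with X_I the indicator of one descent.
There are 140 indicators.
For each fixed i, the pair (π(i), π(i+1)) is a uniformly random ordered pair of distinct values from {1, …, 141}; by symmetry P[π(i) > π(i+1)] = 1/2.
By linearity: E[X] = 140 · (1/2) = (141 − 1) · (1/2) = 70 ≈ 70.00000.

E[X] = 70 = 70.00000.


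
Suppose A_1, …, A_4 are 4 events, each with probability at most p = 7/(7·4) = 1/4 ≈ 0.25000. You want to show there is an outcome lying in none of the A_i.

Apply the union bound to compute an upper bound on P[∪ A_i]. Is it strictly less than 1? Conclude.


Union bound: P[∪_{i=1}^{4} A_i] ≤ Σ_i P[A_i] ≤ 4·p = 4·(1/4) = 1.
Numerically: 1 ≈ 1.00000.
Is 1 < 1? NO.
Since the bound 1 is ≥ 1, the union bound is uninformative here; it does NOT by itself certify existence.

4·p = 1 ≈ 1.00000; existence NOT certified by the union bound.


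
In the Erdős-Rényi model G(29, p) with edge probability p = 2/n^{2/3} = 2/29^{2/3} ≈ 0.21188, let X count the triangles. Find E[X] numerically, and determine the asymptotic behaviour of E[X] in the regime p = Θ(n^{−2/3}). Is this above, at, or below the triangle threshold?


Number of potential triangles: C(29, 3) = 3654.
Each occurs with probability p³ ≈ (0.21188)³ ≈ 9.5124851e-03.
By linearity: E[X] = C(29, 3)·p³ ≈ 3654 · 9.5124851e-03 ≈ 34.75862.
Since α = 2/3 < 1, p = c/n^{2/3} ≫ 1/n is above the triangle threshold p ~ 1/n. Asymptotically E[X] ~ (c³/6)·n^{3(1−α)} = (2³/6)·n^{1} → ∞; triangles are abundant w.h.p.

E[X] ≈ 34.75862; in regime p = Θ(1/n^{2/3}) E[X] diverges (above the triangle threshold p ~ 1/n).


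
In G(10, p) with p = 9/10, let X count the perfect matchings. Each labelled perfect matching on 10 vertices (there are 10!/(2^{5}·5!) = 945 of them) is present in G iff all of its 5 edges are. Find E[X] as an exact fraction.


K_10 has 10!/(2^{5}·5!) = 945 labelled perfect matchings.
For each such perfect matching H, let X_H = 1 if all 5 edges of H are present in G. Then P[X_H = 1] = p^{5} = (9/10)^{5} = 59049/100000.
By linearity: E[X] = Σ_H E[X_H] = 945 · p^{5} = 945 · 59049/100000 = 11160261/20000.
Numerically: E[X] ≈ 558.013.

E[X] = 945 · (9/10)^{5} = 11160261/20000 ≈ 558.013.


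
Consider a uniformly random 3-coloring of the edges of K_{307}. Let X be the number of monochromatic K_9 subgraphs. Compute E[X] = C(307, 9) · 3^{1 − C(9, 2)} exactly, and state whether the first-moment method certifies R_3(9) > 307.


E[X] = C(307, 9) · 3^{1 − 36} = 59303278327292350 · 3^{−35} = 59303278327292350/50031545098999707.
As a reduced fraction: E[X] = 59303278327292350/50031545098999707 ≈ 1.1853.
Is E[X] < 1? NO.
Since E[X] ≥ 1, the first-moment bound is inconclusive at n = 307; it does NOT by itself certify R_3(9) > 307.

E[X] = 59303278327292350/50031545098999707 ≈ 1.1853; E[X] ≥ 1; first-moment method inconclusive here.


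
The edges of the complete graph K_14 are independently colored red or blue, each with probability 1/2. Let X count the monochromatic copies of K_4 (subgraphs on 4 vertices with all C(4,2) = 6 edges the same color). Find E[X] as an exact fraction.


Let X = Σ_S X_S over the C(14, 4) = 1001 subsets S of size 4, where X_S = 1 if the K_4 on S is monochromatic.
For a fixed S, the K_4 on S has C(4, 2) = 6 edges. P[all 6 edges red] = (1/2)^6, and likewise for blue, so P[monochromatic] = 2·(1/2)^6 = 2^{1 − 6} = 1/32.
By linearity: E[X] = C(14, 4) · 2^{1 − 6} = 1001 · 1/32 = 1001/32.
Numerically: E[X] ≈ 31.281.

E[X] = C(14,4)·2^(1−C(4,2)) = 1001/32 ≈ 31.281.


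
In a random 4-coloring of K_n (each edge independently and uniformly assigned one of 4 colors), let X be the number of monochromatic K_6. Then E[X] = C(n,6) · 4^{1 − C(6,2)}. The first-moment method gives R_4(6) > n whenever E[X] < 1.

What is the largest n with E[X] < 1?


We need C(n, 6) · 4^{1 − 15} < 1, i.e. C(n, 6) < 4^{15 − 1} = 268435456.
Check values of n near the boundary:
  n = 72: C(72, 6) = 156238908; 156238908 < 268435456? YES
  n = 73: C(73, 6) = 170230452; 170230452 < 268435456? YES
  n = 74: C(74, 6) = 185250786; 185250786 < 268435456? YES
  n = 75: C(75, 6) = 201359550; 201359550 < 268435456? YES
  n = 76: C(76, 6) = 218618940; 218618940 < 268435456? YES
  n = 77: C(77, 6) = 237093780; 237093780 < 268435456? YES
  n = 78: C(78, 6) = 256851595; 256851595 < 268435456? YES
  n = 79: C(79, 6) = 277962685; 277962685 < 268435456? NO
  n = 80: C(80, 6) = 300500200; 300500200 < 268435456? NO
The largest n with C(n, 6) < 268435456 is n = 78 (where E[X] = 256851595/268435456 ≈ 0.9568). Hence R_4(6) > 78, i.e. R_4(6) ≥ 79.

Largest n = 78; hence R_4(6) > 78.


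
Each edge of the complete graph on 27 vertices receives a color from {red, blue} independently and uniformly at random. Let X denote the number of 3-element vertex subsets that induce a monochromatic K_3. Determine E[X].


Let X = Σ_S X_S over the C(27, 3) = 2925 subsets S of size 3, where X_S = 1 if the K_3 on S is monochromatic.
For a fixed S, the K_3 on S has C(3, 2) = 3 edges. P[all 3 edges red] = (1/2)^3, and likewise for blue, so P[monochromatic] = 2·(1/2)^3 = 2^{1 − 3} = 1/4.
Summing: E[X] = C(27, 3) · 2^{1 − 3} = 2925 · 1/4 = 2925/4.
Numerically: E[X] ≈ 731.250.

E[X] = C(27,3)·2^(1−C(3,2)) = 2925/4 ≈ 731.250.


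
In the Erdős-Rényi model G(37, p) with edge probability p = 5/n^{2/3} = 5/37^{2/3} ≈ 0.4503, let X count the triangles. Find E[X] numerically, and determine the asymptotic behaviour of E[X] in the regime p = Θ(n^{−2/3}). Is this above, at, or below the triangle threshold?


Number of potential triangles: C(37, 3) = 7770.
Each occurs with probability p³ ≈ (0.4503)³ ≈ 9.130752e-02.
By linearity: E[X] = C(37, 3)·p³ ≈ 7770 · 9.130752e-02 ≈ 709.4595.
Since α = 2/3 < 1, p = c/n^{2/3} ≫ 1/n is above the triangle threshold p ~ 1/n. Asymptotically E[X] ~ (c³/6)·n^{3(1−α)} = (5³/6)·n^{1} → ∞; triangles are abundant w.h.p.

E[X] ≈ 709.4595; in regime p = Θ(1/n^{2/3}) E[X] diverges (above the triangle threshold p ~ 1/n).


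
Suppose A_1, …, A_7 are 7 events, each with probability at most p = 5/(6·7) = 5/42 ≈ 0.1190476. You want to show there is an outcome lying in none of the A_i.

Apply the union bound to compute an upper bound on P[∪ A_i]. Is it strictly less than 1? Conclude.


Union bound: P[∪_{i=1}^{7} A_i] ≤ Σ_i P[A_i] ≤ 7·p = 7·(5/42) = 5/6.
Numerically: 5/6 ≈ 0.8333333.
Is 5/6 < 1? YES.
Since P[∪ A_i] ≤ 5/6 < 1, the complement has P[∩ A_i^c] ≥ 1 − 5/6 = 1/6 > 0, so some outcome avoids every A_i.

7·p = 5/6 ≈ 0.8333333; existence CERTIFIED by the union bound.


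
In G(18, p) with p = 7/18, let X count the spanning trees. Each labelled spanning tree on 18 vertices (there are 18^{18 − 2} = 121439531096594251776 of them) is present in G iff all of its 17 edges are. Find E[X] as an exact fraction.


K_18 has 18^{18 − 2} = 121439531096594251776 labelled spanning trees.
For each such spanning tree H, let X_H = 1 if all 17 edges of H are present in G. Then P[X_H = 1] = p^{17} = (7/18)^{17} = 232630513987207/2185911559738696531968.
Summing the indicators: E[X] = Σ_H E[X_H] = 121439531096594251776 · p^{17} = 121439531096594251776 · 232630513987207/2185911559738696531968 = 232630513987207/18.
Numerically: E[X] ≈ 1.292e+13.

E[X] = 121439531096594251776 · (7/18)^{17} = 232630513987207/18 ≈ 1.292e+13.


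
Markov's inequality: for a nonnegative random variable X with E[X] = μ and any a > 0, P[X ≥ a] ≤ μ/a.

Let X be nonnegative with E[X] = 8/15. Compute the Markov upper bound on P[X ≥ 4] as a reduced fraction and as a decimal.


μ = E[X] = 8/15, a = 4.
Markov: P[X ≥ 4] ≤ μ/a = (8/15)/4 = 2/15.
Numerically: ≈ 0.133.
(Since a = 4 > μ = 0.533, the bound 2/15 is < 1 and informative.)

P[X ≥ 4] ≤ 2/15 ≈ 0.133.


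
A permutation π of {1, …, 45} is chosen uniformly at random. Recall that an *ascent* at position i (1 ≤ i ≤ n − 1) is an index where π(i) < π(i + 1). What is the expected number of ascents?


Write X = Σ X_I over i = 1, …, 44, with X_I the indicator of one ascent.
There are 44 indicators.
For each fixed i, the pair (π(i), π(i+1)) is a uniformly random ordered pair of distinct values from {1, …, 45}; by symmetry P[π(i) < π(i+1)] = 1/2.
By linearity: E[X] = 44 · (1/2) = (45 − 1) · (1/2) = 22 ≈ 22.000000.

E[X] = 22 = 22.000000.


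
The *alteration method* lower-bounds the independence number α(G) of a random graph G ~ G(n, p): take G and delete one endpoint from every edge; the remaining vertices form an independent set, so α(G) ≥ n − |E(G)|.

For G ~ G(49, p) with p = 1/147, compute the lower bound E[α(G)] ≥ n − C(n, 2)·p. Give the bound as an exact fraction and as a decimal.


E[|E(G)|] = C(49, 2)·p = 1176 · (1/147) = 8.
E[α(G)] ≥ n − E[|E(G)|] = 49 − 8 = 41.
Numerically: ≈ 41.000.
(This is only a lower bound; the true E[α(G)] may be larger.)

E[α(G)] ≥ 41 ≈ 41.000.


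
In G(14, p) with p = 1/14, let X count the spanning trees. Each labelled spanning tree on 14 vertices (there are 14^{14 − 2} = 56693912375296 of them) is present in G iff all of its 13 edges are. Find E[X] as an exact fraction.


K_14 has 14^{14 − 2} = 56693912375296 labelled spanning trees.
For each such spanning tree H, let X_H = 1 if all 13 edges of H are present in G. Then P[X_H = 1] = p^{13} = (1/14)^{13} = 1/793714773254144.
Summing the indicators: E[X] = Σ_H E[X_H] = 56693912375296 · p^{13} = 56693912375296 · 1/793714773254144 = 1/14.
Numerically: E[X] ≈ 0.0714.

E[X] = 56693912375296 · (1/14)^{13} = 1/14 ≈ 0.0714.


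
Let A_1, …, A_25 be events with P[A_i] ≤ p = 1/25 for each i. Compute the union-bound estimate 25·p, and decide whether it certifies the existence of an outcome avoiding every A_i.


Union bound: P[∪_{i=1}^{25} A_i] ≤ Σ_i P[A_i] ≤ 25·p = 25·(1/25) = 1.
Numerically: 1 ≈ 1.000.
Is 1 < 1? NO.
Since the bound 1 is ≥ 1, the union bound is uninformative here; it does NOT by itself certify existence.

25·p = 1 ≈ 1.000; existence NOT certified by the union bound.


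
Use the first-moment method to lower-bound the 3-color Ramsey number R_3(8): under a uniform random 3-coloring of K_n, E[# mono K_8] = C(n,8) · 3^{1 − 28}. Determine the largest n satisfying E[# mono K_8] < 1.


We need C(n, 8) · 3^{1 − 28} < 1, i.e. C(n, 8) < 3^{28 − 1} = 7625597484987.
Check values of n near the boundary:
  n = 155: C(155, 8) = 6876747915675; 6876747915675 < 7625597484987? YES
  n = 156: C(156, 8) = 7248464019225; 7248464019225 < 7625597484987? YES
  n = 157: C(157, 8) = 7637643295425; 7637643295425 < 7625597484987? NO
The largest n with C(n, 8) < 7625597484987 is n = 156 (where E[X] = 805384891025/847288609443 ≈ 0.95054). Hence R_3(8) > 156, i.e. R_3(8) ≥ 157.

Largest n = 156; hence R_3(8) > 156.


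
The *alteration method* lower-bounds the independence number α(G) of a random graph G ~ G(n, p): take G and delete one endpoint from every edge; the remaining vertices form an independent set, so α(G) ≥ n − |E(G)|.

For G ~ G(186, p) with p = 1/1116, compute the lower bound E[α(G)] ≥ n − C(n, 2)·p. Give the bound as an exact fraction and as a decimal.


E[|E(G)|] = C(186, 2)·p = 17205 · (1/1116) = 185/12.
E[α(G)] ≥ n − E[|E(G)|] = 186 − 185/12 = 2047/12.
Numerically: ≈ 170.5833.
(This is only a lower bound; the true E[α(G)] may be larger.)

E[α(G)] ≥ 2047/12 ≈ 170.5833.


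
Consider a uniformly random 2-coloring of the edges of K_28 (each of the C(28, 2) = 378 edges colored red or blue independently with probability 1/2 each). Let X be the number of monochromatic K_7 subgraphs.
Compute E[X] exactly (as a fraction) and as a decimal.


Let X = Σ_S X_S over the C(28, 7) = 1184040 subsets S of size 7, where X_S = 1 if the K_7 on S is monochromatic.
For a fixed S, the K_7 on S has C(7, 2) = 21 edges. P[all 21 edges red] = (1/2)^21, and likewise for blue, so P[monochromatic] = 2·(1/2)^21 = 2^{1 − 21} = 1/1048576.
By linearity: E[X] = C(28, 7) · 2^{1 − 21} = 1184040 · 1/1048576 = 148005/131072.
Numerically: E[X] ≈ 1.1292.

E[X] = C(28,7)·2^(1−C(7,2)) = 148005/131072 ≈ 1.1292.


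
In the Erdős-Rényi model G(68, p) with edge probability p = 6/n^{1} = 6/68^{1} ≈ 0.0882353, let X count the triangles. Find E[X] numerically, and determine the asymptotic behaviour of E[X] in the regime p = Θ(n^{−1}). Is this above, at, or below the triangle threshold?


Number of potential triangles: C(68, 3) = 50116.
Each occurs with probability p³ ≈ (0.0882353)³ ≈ 6.86952982e-04.
By linearity: E[X] = C(68, 3)·p³ ≈ 50116 · 6.86952982e-04 ≈ 34.427336.
Here α = 1, so p = 6/n is exactly at the triangle threshold p ~ 1/n. Asymptotically E[X] → c³/6 = 6³/6 = 36 ≈ 36.000000, a bounded constant. In this regime the triangle count is asymptotically Poisson(c³/6).

E[X] ≈ 34.427336; in regime p = Θ(1/n^{1}) E[X] stays bounded (at the triangle threshold p ~ 1/n).


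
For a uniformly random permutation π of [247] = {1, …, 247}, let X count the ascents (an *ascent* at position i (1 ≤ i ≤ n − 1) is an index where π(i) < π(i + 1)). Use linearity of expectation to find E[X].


Write X = Σ X_I over i = 1, …, 246, with X_I the indicator of one ascent.
There are 246 indicators.
For each fixed i, the pair (π(i), π(i+1)) is a uniformly random ordered pair of distinct values from {1, …, 247}; by symmetry P[π(i) < π(i+1)] = 1/2.
By linearity: E[X] = 246 · (1/2) = (247 − 1) · (1/2) = 123 ≈ 123.000.

E[X] = 123 = 123.000.


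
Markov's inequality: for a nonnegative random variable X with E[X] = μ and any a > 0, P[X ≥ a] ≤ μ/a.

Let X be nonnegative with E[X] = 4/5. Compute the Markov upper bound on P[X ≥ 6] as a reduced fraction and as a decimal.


μ = E[X] = 4/5, a = 6.
Markov: P[X ≥ 6] ≤ μ/a = (4/5)/6 = 2/15.
Numerically: ≈ 0.1333.
(Since a = 6 > μ = 0.8000, the bound 2/15 is < 1 and informative.)

P[X ≥ 6] ≤ 2/15 ≈ 0.1333.


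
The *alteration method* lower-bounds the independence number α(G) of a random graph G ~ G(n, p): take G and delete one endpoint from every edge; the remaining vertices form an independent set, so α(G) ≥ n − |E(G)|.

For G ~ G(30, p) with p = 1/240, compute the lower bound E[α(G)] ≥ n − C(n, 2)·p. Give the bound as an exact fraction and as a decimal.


E[|E(G)|] = C(30, 2)·p = 435 · (1/240) = 29/16.
E[α(G)] ≥ n − E[|E(G)|] = 30 − 29/16 = 451/16.
Numerically: ≈ 28.18750.
(This is only a lower bound; the true E[α(G)] may be larger.)

E[α(G)] ≥ 451/16 ≈ 28.18750.


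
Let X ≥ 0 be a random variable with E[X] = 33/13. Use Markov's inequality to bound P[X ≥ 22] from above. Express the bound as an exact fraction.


μ = E[X] = 33/13, a = 22.
Markov: P[X ≥ 22] ≤ μ/a = (33/13)/22 = 3/26.
Numerically: ≈ 0.1154.
(Since a = 22 > μ = 2.5385, the bound 3/26 is < 1 and informative.)

P[X ≥ 22] ≤ 3/26 ≈ 0.1154.


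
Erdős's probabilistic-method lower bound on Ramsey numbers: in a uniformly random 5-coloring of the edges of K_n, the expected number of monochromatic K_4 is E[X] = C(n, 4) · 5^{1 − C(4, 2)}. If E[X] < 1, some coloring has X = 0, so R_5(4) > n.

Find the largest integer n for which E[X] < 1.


We need C(n, 4) · 5^{1 − 6} < 1, i.e. C(n, 4) < 5^{6 − 1} = 3125.
Check values of n near the boundary:
  n = 14: C(14, 4) = 1001; 1001 < 3125? YES
  n = 15: C(15, 4) = 1365; 1365 < 3125? YES
  n = 16: C(16, 4) = 1820; 1820 < 3125? YES
  n = 17: C(17, 4) = 2380; 2380 < 3125? YES
  n = 18: C(18, 4) = 3060; 3060 < 3125? YES
  n = 19: C(19, 4) = 3876; 3876 < 3125? NO
The largest n with C(n, 4) < 3125 is n = 18 (where E[X] = 612/625 ≈ 0.9792). Hence R_5(4) > 18, i.e. R_5(4) ≥ 19.

Largest n = 18; hence R_5(4) > 18.


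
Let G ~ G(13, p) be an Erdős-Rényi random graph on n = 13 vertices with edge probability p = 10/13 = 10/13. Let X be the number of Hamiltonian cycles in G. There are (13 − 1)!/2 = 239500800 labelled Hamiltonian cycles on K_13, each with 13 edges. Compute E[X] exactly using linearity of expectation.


K_13 has (13 − 1)!/2 = 239500800 labelled Hamiltonian cycles.
For each such Hamiltonian cycle H, let X_H = 1 if all 13 edges of H are present in G. Then P[X_H = 1] = p^{13} = (10/13)^{13} = 10000000000000/302875106592253.
By linearity: E[X] = Σ_H E[X_H] = 239500800 · p^{13} = 239500800 · 10000000000000/302875106592253 = 2395008000000000000000/302875106592253.
Numerically: E[X] ≈ 7.91e+06.

E[X] = 239500800 · (10/13)^{13} = 2395008000000000000000/302875106592253 ≈ 7.91e+06.


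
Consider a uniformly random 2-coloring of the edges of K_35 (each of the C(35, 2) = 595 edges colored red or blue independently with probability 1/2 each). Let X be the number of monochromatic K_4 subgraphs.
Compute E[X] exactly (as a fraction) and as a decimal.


Let X = Σ_S X_S over the C(35, 4) = 52360 subsets S of size 4, where X_S = 1 if the K_4 on S is monochromatic.
For a fixed S, the K_4 on S has C(4, 2) = 6 edges. P[all 6 edges red] = (1/2)^6, and likewise for blue, so P[monochromatic] = 2·(1/2)^6 = 2^{1 − 6} = 1/32.
By linearity: E[X] = C(35, 4) · 2^{1 − 6} = 52360 · 1/32 = 6545/4.
Numerically: E[X] ≈ 1636.250.

E[X] = C(35,4)·2^(1−C(4,2)) = 6545/4 ≈ 1636.250.


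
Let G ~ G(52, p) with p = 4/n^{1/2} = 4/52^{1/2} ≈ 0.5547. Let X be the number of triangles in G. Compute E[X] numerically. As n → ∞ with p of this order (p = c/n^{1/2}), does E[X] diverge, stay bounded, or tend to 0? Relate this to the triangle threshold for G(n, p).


Number of potential triangles: C(52, 3) = 22100.
Each occurs with probability p³ ≈ (0.5547)³ ≈ 1.70676983e-01.
By linearity: E[X] = C(52, 3)·p³ ≈ 22100 · 1.70676983e-01 ≈ 3771.961334.
Since α = 1/2 < 1, p = c/n^{1/2} ≫ 1/n is above the triangle threshold p ~ 1/n. Asymptotically E[X] ~ (c³/6)·n^{3(1−α)} = (4³/6)·n^{1.5} → ∞; triangles are abundant w.h.p.

E[X] ≈ 3771.961334; in regime p = Θ(1/n^{1/2}) E[X] diverges (above the triangle threshold p ~ 1/n).


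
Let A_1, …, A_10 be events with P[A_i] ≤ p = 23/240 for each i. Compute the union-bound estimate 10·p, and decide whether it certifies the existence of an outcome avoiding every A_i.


Union bound: P[∪_{i=1}^{10} A_i] ≤ Σ_i P[A_i] ≤ 10·p = 10·(23/240) = 23/24.
Numerically: 23/24 ≈ 0.9583333.
Is 23/24 < 1? YES.
Since P[∪ A_i] ≤ 23/24 < 1, the complement has P[∩ A_i^c] ≥ 1 − 23/24 = 1/24 > 0, so some outcome avoids every A_i.

10·p = 23/24 ≈ 0.9583333; existence CERTIFIED by the union bound.


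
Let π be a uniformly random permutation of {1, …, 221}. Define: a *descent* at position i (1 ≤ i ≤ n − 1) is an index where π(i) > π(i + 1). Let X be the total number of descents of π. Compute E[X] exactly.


Write X = Σ X_I over i = 1, …, 220, with X_I the indicator of one descent.
There are 220 indicators.
For each fixed i, the pair (π(i), π(i+1)) is a uniformly random ordered pair of distinct values from {1, …, 221}; by symmetry P[π(i) > π(i+1)] = 1/2.
By linearity: E[X] = 220 · (1/2) = (221 − 1) · (1/2) = 110 ≈ 110.000000.

E[X] = 110 = 110.000000.


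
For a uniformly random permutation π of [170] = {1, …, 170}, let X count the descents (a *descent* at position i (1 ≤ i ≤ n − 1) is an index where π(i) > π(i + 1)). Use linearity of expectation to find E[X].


Write X = Σ X_I over i = 1, …, 169, with X_I the indicator of one descent.
There are 169 indicators.
For each fixed i, the pair (π(i), π(i+1)) is a uniformly random ordered pair of distinct values from {1, …, 170}; by symmetry P[π(i) > π(i+1)] = 1/2.
By linearity: E[X] = 169 · (1/2) = (170 − 1) · (1/2) = 169/2 ≈ 84.500000.

E[X] = 169/2 = 84.500000.


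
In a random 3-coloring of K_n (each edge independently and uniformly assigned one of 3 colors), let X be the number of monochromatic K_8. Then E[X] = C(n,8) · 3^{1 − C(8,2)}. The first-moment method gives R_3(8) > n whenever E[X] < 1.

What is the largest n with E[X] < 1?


We need C(n, 8) · 3^{1 − 28} < 1, i.e. C(n, 8) < 3^{28 − 1} = 7625597484987.
Check values of n near the boundary:
  n = 155: C(155, 8) = 6876747915675; 6876747915675 < 7625597484987? YES
  n = 156: C(156, 8) = 7248464019225; 7248464019225 < 7625597484987? YES
  n = 157: C(157, 8) = 7637643295425; 7637643295425 < 7625597484987? NO
The largest n with C(n, 8) < 7625597484987 is n = 156 (where E[X] = 805384891025/847288609443 ≈ 0.951). Hence R_3(8) > 156, i.e. R_3(8) ≥ 157.

Largest n = 156; hence R_3(8) > 156.


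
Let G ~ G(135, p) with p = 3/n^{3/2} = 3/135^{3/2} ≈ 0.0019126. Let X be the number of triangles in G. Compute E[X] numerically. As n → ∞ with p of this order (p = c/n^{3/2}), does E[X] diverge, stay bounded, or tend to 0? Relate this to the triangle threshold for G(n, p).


Number of potential triangles: C(135, 3) = 400995.
Each occurs with probability p³ ≈ (0.0019126)³ ≈ 6.9961934e-09.
By linearity: E[X] = C(135, 3)·p³ ≈ 400995 · 6.9961934e-09 ≈ 0.00281.
Since α = 3/2 > 1, p = c/n^{3/2} = o(1/n) is below the triangle threshold p ~ 1/n. Asymptotically E[X] ~ (c³/6)·n^{3(1−α)} = (3³/6)·n^{-1.5} → 0, so by Markov's inequality G has no triangles w.h.p.

E[X] ≈ 0.00281; in regime p = Θ(1/n^{3/2}) E[X] tends to 0 (below the triangle threshold p ~ 1/n).


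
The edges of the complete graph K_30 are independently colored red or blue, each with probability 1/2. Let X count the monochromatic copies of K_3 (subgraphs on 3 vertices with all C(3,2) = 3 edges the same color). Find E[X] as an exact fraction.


Let X = Σ_S X_S over the C(30, 3) = 4060 subsets S of size 3, where X_S = 1 if the K_3 on S is monochromatic.
For a fixed S, the K_3 on S has C(3, 2) = 3 edges. P[all 3 edges red] = (1/2)^3, and likewise for blue, so P[monochromatic] = 2·(1/2)^3 = 2^{1 − 3} = 1/4.
By linearity: E[X] = C(30, 3) · 2^{1 − 3} = 4060 · 1/4 = 1015.
Numerically: E[X] ≈ 1015.000.

E[X] = C(30,3)·2^(1−C(3,2)) = 1015 ≈ 1015.000.


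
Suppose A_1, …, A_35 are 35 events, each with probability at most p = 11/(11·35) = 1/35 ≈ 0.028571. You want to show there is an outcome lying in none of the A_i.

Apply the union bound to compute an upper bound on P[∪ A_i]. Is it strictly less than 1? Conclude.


Union bound: P[∪_{i=1}^{35} A_i] ≤ Σ_i P[A_i] ≤ 35·p = 35·(1/35) = 1.
Numerically: 1 ≈ 1.000000.
Is 1 < 1? NO.
Since the bound 1 is ≥ 1, the union bound is uninformative here; it does NOT by itself certify existence.

35·p = 1 ≈ 1.000000; existence NOT certified by the union bound.


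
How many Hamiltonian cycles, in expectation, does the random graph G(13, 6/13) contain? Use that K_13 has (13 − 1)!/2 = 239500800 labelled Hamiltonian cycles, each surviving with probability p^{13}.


K_13 has (13 − 1)!/2 = 239500800 labelled Hamiltonian cycles.
For each such Hamiltonian cycle H, let X_H = 1 if all 13 edges of H are present in G. Then P[X_H = 1] = p^{13} = (6/13)^{13} = 13060694016/302875106592253.
Summing the indicators: E[X] = Σ_H E[X_H] = 239500800 · p^{13} = 239500800 · 13060694016/302875106592253 = 3128046665387212800/302875106592253.
Numerically: E[X] ≈ 10327.8.

E[X] = 239500800 · (6/13)^{13} = 3128046665387212800/302875106592253 ≈ 10327.8.


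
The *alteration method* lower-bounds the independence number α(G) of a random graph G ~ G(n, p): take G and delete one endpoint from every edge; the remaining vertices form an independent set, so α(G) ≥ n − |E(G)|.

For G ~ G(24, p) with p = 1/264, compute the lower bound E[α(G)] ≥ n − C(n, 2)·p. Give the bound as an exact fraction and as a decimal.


E[|E(G)|] = C(24, 2)·p = 276 · (1/264) = 23/22.
E[α(G)] ≥ n − E[|E(G)|] = 24 − 23/22 = 505/22.
Numerically: ≈ 22.9545.
(This is only a lower bound; the true E[α(G)] may be larger.)

E[α(G)] ≥ 505/22 ≈ 22.9545.


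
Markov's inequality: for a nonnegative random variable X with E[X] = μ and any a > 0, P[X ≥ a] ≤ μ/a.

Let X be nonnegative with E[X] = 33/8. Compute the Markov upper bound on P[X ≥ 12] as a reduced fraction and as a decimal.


μ = E[X] = 33/8, a = 12.
Markov: P[X ≥ 12] ≤ μ/a = (33/8)/12 = 11/32.
Numerically: ≈ 0.344.
(Since a = 12 > μ = 4.125, the bound 11/32 is < 1 and informative.)

P[X ≥ 12] ≤ 11/32 ≈ 0.344.


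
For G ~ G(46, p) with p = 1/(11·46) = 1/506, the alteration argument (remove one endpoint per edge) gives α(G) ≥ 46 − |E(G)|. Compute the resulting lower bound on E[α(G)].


E[|E(G)|] = C(46, 2)·p = 1035 · (1/506) = 45/22.
E[α(G)] ≥ n − E[|E(G)|] = 46 − 45/22 = 967/22.
Numerically: ≈ 43.955.
(This is only a lower bound; the true E[α(G)] may be larger.)

E[α(G)] ≥ 967/22 ≈ 43.955.


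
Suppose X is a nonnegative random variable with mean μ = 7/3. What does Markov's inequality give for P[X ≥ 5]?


μ = E[X] = 7/3, a = 5.
Markov: P[X ≥ 5] ≤ μ/a = (7/3)/5 = 7/15.
Numerically: ≈ 0.467.
(Since a = 5 > μ = 2.333, the bound 7/15 is < 1 and informative.)

P[X ≥ 5] ≤ 7/15 ≈ 0.467.


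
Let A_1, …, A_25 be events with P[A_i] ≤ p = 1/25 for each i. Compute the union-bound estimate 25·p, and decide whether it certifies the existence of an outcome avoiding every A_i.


Union bound: P[∪_{i=1}^{25} A_i] ≤ Σ_i P[A_i] ≤ 25·p = 25·(1/25) = 1.
Numerically: 1 ≈ 1.00000.
Is 1 < 1? NO.
Since the bound 1 is ≥ 1, the union bound is uninformative here; it does NOT by itself certify existence.

25·p = 1 ≈ 1.00000; existence NOT certified by the union bound.


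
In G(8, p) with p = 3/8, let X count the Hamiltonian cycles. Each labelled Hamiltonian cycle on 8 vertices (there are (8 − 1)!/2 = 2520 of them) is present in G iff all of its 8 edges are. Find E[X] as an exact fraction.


K_8 has (8 − 1)!/2 = 2520 labelled Hamiltonian cycles.
For each such Hamiltonian cycle H, let X_H = 1 if all 8 edges of H are present in G. Then P[X_H = 1] = p^{8} = (3/8)^{8} = 6561/16777216.
By linearity of expectation: E[X] = Σ_H E[X_H] = 2520 · p^{8} = 2520 · 6561/16777216 = 2066715/2097152.
Numerically: E[X] ≈ 0.985.

E[X] = 2520 · (3/8)^{8} = 2066715/2097152 ≈ 0.985.


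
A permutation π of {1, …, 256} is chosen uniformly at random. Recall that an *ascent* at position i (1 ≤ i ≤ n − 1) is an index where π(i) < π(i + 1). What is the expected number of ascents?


Write X = Σ X_I over i = 1, …, 255, with X_I the indicator of one ascent.
There are 255 indicators.
For each fixed i, the pair (π(i), π(i+1)) is a uniformly random ordered pair of distinct values from {1, …, 256}; by symmetry P[π(i) < π(i+1)] = 1/2.
By linearity: E[X] = 255 · (1/2) = (256 − 1) · (1/2) = 255/2 ≈ 127.500.

E[X] = 255/2 = 127.500.


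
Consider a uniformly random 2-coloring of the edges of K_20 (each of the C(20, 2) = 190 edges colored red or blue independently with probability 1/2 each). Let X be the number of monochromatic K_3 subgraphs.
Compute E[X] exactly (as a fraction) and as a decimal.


Let X = Σ_S X_S over the C(20, 3) = 1140 subsets S of size 3, where X_S = 1 if the K_3 on S is monochromatic.
For a fixed S, the K_3 on S has C(3, 2) = 3 edges. P[all 3 edges red] = (1/2)^3, and likewise for blue, so P[monochromatic] = 2·(1/2)^3 = 2^{1 − 3} = 1/4.
By linearity: E[X] = C(20, 3) · 2^{1 − 3} = 1140 · 1/4 = 285.
Numerically: E[X] ≈ 285.00000.

E[X] = C(20,3)·2^(1−C(3,2)) = 285 ≈ 285.00000.


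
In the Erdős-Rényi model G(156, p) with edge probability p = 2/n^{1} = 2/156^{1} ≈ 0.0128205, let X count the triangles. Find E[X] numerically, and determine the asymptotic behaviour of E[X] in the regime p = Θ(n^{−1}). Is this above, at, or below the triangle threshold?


Number of potential triangles: C(156, 3) = 620620.
Each occurs with probability p³ ≈ (0.0128205)³ ≈ 2.10725063e-06.
By linearity: E[X] = C(156, 3)·p³ ≈ 620620 · 2.10725063e-06 ≈ 1.307802.
Here α = 1, so p = 2/n is exactly at the triangle threshold p ~ 1/n. Asymptotically E[X] → c³/6 = 2³/6 = 4/3 ≈ 1.333333, a bounded constant. In this regime the triangle count is asymptotically Poisson(c³/6).

E[X] ≈ 1.307802; in regime p = Θ(1/n^{1}) E[X] stays bounded (at the triangle threshold p ~ 1/n).
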